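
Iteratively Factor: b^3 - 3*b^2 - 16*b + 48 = (b - 3)*(b^2 - 16) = (b - 3)*(b + 4)*(b - 4)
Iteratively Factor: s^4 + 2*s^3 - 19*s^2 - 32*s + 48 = (s + 4)*(s^3 - 2*s^2 - 11*s + 12) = (s - 4)*(s + 4)*(s^2 + 2*s - 3) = (s - 4)*(s + 3)*(s + 4)*(s - 1)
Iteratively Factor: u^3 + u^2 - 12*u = (u - 3)*(u^2 + 4*u) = (u - 3)*(u + 4)*(u)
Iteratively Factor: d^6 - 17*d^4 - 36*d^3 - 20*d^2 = (d)*(d^5 - 17*d^3 - 36*d^2 - 20*d) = d*(d + 1)*(d^4 - d^3 - 16*d^2 - 20*d) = d*(d - 5)*(d + 1)*(d^3 + 4*d^2 + 4*d) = d^2*(d - 5)*(d + 1)*(d^2 + 4*d + 4) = d^2*(d - 5)*(d + 1)*(d + 2)*(d + 2)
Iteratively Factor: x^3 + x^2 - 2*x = (x)*(x^2 + x - 2) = x*(x - 1)*(x + 2)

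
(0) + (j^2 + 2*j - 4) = j^2 + 2*j - 4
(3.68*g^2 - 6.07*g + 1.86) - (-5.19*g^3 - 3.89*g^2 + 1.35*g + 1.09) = 5.19*g^3 + 7.57*g^2 - 7.42*g + 0.77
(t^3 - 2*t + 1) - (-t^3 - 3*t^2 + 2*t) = 2*t^3 + 3*t^2 - 4*t + 1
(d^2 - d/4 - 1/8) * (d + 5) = d^3 + 19*d^2/4 - 11*d/8 - 5/8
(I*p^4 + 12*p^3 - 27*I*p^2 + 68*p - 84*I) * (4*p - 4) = 4*I*p^5 + 48*p^4 - 4*I*p^4 - 48*p^3 - 108*I*p^3 + 272*p^2 + 108*I*p^2 - 272*p - 336*I*p + 336*I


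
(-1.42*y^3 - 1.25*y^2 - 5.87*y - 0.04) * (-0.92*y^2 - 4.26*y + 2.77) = 1.3064*y^5 + 7.1992*y^4 + 6.792*y^3 + 21.5805*y^2 - 16.0895*y - 0.1108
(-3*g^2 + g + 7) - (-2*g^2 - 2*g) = -g^2 + 3*g + 7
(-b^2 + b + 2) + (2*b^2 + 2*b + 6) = b^2 + 3*b + 8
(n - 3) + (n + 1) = 2*n - 2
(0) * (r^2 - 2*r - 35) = 0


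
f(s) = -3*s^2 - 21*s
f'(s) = -6*s - 21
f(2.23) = -61.75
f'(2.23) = -34.38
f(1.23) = -30.37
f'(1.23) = -28.38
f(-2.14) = 31.20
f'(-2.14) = -8.16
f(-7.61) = -13.93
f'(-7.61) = 24.66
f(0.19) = -4.10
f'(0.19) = -22.14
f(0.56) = -12.70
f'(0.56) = -24.36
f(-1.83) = 28.38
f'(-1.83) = -10.02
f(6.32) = -252.55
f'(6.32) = -58.92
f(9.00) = -432.00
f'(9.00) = -75.00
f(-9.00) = -54.00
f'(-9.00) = 33.00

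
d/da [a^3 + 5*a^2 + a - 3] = 3*a^2 + 10*a + 1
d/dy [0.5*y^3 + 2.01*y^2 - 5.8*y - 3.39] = 1.5*y^2 + 4.02*y - 5.8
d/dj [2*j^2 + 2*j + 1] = 4*j + 2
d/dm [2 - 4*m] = -4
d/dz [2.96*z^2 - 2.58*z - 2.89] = 5.92*z - 2.58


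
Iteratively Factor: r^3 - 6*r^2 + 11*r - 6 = (r - 1)*(r^2 - 5*r + 6) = (r - 3)*(r - 1)*(r - 2)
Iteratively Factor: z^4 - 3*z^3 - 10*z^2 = (z - 5)*(z^3 + 2*z^2) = (z - 5)*(z + 2)*(z^2) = z*(z - 5)*(z + 2)*(z)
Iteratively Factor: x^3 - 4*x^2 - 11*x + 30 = (x + 3)*(x^2 - 7*x + 10) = (x - 5)*(x + 3)*(x - 2)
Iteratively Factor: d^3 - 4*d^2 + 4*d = (d - 2)*(d^2 - 2*d) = (d - 2)^2*(d)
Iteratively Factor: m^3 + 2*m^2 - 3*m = (m)*(m^2 + 2*m - 3) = m*(m - 1)*(m + 3)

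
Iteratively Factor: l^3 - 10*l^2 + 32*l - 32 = (l - 4)*(l^2 - 6*l + 8) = (l - 4)*(l - 2)*(l - 4)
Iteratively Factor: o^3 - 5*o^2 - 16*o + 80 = (o + 4)*(o^2 - 9*o + 20) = (o - 4)*(o + 4)*(o - 5)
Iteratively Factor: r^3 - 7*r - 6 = (r - 3)*(r^2 + 3*r + 2) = (r - 3)*(r + 2)*(r + 1)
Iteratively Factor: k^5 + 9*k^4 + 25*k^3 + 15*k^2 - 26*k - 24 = (k + 4)*(k^4 + 5*k^3 + 5*k^2 - 5*k - 6) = (k + 3)*(k + 4)*(k^3 + 2*k^2 - k - 2) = (k + 1)*(k + 3)*(k + 4)*(k^2 + k - 2) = (k - 1)*(k + 1)*(k + 3)*(k + 4)*(k + 2)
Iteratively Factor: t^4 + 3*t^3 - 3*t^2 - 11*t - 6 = (t + 3)*(t^3 - 3*t - 2) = (t + 1)*(t + 3)*(t^2 - t - 2) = (t + 1)^2*(t + 3)*(t - 2)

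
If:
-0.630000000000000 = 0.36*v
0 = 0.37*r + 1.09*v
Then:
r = 5.16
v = -1.75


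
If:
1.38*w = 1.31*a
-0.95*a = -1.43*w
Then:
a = 0.00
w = 0.00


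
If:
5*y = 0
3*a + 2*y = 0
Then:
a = 0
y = 0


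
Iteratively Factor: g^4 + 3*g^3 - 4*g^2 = (g)*(g^3 + 3*g^2 - 4*g) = g*(g - 1)*(g^2 + 4*g) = g*(g - 1)*(g + 4)*(g)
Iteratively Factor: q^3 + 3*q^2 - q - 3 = (q - 1)*(q^2 + 4*q + 3) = (q - 1)*(q + 3)*(q + 1)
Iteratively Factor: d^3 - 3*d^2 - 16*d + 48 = (d - 4)*(d^2 + d - 12) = (d - 4)*(d + 4)*(d - 3)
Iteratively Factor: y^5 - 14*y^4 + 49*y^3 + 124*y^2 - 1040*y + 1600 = (y + 4)*(y^4 - 18*y^3 + 121*y^2 - 360*y + 400) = (y - 4)*(y + 4)*(y^3 - 14*y^2 + 65*y - 100) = (y - 4)^2*(y + 4)*(y^2 - 10*y + 25) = (y - 5)*(y - 4)^2*(y + 4)*(y - 5)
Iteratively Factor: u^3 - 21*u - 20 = (u - 5)*(u^2 + 5*u + 4) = (u - 5)*(u + 4)*(u + 1)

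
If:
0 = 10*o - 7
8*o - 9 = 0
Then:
No Solution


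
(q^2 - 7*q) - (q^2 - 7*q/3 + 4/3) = -14*q/3 - 4/3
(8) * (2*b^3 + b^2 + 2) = 16*b^3 + 8*b^2 + 16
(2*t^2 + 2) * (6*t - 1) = 12*t^3 - 2*t^2 + 12*t - 2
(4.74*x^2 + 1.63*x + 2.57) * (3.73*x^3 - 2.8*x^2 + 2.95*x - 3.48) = 17.6802*x^5 - 7.1921*x^4 + 19.0051*x^3 - 18.8827*x^2 + 1.9091*x - 8.9436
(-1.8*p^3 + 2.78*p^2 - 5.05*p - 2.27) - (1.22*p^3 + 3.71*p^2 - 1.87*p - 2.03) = -3.02*p^3 - 0.93*p^2 - 3.18*p - 0.24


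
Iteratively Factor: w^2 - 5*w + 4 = (w - 4)*(w - 1)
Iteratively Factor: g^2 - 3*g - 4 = (g + 1)*(g - 4)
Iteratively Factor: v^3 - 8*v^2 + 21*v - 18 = (v - 3)*(v^2 - 5*v + 6) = (v - 3)*(v - 2)*(v - 3)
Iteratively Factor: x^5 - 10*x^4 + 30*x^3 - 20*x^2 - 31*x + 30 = (x - 5)*(x^4 - 5*x^3 + 5*x^2 + 5*x - 6) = (x - 5)*(x - 2)*(x^3 - 3*x^2 - x + 3) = (x - 5)*(x - 2)*(x + 1)*(x^2 - 4*x + 3) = (x - 5)*(x - 3)*(x - 2)*(x + 1)*(x - 1)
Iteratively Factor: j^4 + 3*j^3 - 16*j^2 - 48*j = (j - 4)*(j^3 + 7*j^2 + 12*j) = (j - 4)*(j + 3)*(j^2 + 4*j) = (j - 4)*(j + 3)*(j + 4)*(j)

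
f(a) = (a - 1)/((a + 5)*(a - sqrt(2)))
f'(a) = -(a - 1)/((a + 5)*(a - sqrt(2))^2) - (a - 1)/((a + 5)^2*(a - sqrt(2))) + 1/((a + 5)*(a - sqrt(2))) = ((1 - a)*(a + 5) + (1 - a)*(a - sqrt(2)) + (a + 5)*(a - sqrt(2)))/((a + 5)^2*(a - sqrt(2))^2)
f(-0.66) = 0.18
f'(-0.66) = -0.06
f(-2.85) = 0.42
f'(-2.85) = -0.21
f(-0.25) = 0.16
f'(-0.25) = -0.06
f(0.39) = 0.11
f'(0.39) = -0.09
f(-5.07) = -13.37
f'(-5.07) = -190.90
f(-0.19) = 0.15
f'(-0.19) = -0.07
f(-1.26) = 0.23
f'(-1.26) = -0.08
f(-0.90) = 0.20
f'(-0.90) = -0.07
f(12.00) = 0.06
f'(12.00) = 0.00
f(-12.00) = -0.14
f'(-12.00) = -0.02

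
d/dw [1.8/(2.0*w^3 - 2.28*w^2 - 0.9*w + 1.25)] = (-10.8*w^2 + 8.208*w + 1.62)/(2.0*w^3 - 2.28*w^2 - 0.9*w + 1.25)^2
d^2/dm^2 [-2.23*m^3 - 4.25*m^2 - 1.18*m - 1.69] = -13.38*m - 8.5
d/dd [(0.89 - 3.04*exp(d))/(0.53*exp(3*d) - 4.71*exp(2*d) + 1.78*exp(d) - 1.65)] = (3.2224*exp(3*d) - 15.7335*exp(2*d) + 8.3838*exp(d) + 3.4318)*exp(d)/(0.2809*exp(6*d) - 4.9926*exp(5*d) + 24.0709*exp(4*d) - 18.5166*exp(3*d) + 18.7114*exp(2*d) - 5.874*exp(d) + 2.7225)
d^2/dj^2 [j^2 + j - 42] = 2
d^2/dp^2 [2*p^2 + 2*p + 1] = 4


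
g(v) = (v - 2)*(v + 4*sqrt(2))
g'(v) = 2*v - 2 + 4*sqrt(2)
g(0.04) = -11.17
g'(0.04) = 3.74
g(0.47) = -9.37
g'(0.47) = 4.60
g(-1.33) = -14.41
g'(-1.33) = 1.00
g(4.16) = 21.20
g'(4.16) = 11.98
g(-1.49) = -14.54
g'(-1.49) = 0.68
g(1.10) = -6.08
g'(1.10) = 5.86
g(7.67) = 75.56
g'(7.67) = 19.00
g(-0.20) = -12.01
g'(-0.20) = 3.26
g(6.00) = 46.63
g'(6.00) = 15.66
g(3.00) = 8.66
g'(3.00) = 9.66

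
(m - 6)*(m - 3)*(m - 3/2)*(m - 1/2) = m^4 - 11*m^3 + 147*m^2/4 - 171*m/4 + 27/2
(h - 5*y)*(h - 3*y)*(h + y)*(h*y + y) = h^4*y - 7*h^3*y^2 + h^3*y + 7*h^2*y^3 - 7*h^2*y^2 + 15*h*y^4 + 7*h*y^3 + 15*y^4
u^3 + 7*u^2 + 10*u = u*(u + 2)*(u + 5)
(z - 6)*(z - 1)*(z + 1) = z^3 - 6*z^2 - z + 6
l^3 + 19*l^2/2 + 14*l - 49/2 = (l - 1)*(l + 7/2)*(l + 7)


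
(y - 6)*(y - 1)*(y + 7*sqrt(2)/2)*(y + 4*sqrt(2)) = y^4 - 7*y^3 + 15*sqrt(2)*y^3/2 - 105*sqrt(2)*y^2/2 + 34*y^2 - 196*y + 45*sqrt(2)*y + 168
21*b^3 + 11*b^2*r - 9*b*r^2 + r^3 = (-7*b + r)*(-3*b + r)*(b + r)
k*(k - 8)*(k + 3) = k^3 - 5*k^2 - 24*k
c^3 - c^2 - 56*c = c*(c - 8)*(c + 7)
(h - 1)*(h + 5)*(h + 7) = h^3 + 11*h^2 + 23*h - 35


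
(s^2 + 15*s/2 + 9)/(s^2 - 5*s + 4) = (s^2 + 15*s/2 + 9)/(s^2 - 5*s + 4)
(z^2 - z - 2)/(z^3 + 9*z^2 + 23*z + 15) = (z - 2)/(z^2 + 8*z + 15)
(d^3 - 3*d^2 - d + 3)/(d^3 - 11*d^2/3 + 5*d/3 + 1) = 3*(d + 1)/(3*d + 1)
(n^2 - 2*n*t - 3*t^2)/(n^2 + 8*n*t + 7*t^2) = (n - 3*t)/(n + 7*t)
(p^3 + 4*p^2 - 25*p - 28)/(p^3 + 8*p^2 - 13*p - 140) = (p + 1)/(p + 5)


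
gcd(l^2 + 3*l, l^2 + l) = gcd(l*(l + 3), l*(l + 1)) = l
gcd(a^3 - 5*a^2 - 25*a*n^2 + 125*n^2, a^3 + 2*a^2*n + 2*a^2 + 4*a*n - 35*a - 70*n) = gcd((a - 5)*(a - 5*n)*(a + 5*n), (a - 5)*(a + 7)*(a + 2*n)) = a - 5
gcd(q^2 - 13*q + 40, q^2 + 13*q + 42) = 1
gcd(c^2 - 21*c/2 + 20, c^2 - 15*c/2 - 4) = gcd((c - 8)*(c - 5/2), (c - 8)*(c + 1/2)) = c - 8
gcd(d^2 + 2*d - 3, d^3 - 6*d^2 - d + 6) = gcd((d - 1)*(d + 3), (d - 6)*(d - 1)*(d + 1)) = d - 1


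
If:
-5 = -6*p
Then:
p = 5/6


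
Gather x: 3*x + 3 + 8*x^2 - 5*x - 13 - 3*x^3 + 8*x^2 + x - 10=-3*x^3 + 16*x^2 - x - 20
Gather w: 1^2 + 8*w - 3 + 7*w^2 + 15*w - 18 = 7*w^2 + 23*w - 20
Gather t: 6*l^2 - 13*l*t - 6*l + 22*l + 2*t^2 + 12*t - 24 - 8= 6*l^2 + 16*l + 2*t^2 + t*(12 - 13*l) - 32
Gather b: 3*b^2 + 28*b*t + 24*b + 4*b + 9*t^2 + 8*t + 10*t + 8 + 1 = 3*b^2 + b*(28*t + 28) + 9*t^2 + 18*t + 9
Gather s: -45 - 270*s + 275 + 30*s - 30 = 200 - 240*s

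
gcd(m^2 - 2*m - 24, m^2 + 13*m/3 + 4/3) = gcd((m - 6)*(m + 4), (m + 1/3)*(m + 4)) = m + 4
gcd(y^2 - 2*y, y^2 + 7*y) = y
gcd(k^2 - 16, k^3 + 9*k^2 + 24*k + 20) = 1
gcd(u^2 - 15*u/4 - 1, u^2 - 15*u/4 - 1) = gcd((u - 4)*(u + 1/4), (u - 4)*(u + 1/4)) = u^2 - 15*u/4 - 1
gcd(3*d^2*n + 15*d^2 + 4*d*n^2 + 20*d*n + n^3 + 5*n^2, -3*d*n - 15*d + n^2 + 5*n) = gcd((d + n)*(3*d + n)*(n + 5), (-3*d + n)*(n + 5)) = n + 5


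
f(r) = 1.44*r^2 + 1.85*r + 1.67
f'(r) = 2.88*r + 1.85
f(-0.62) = 1.08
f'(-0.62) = 0.06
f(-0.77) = 1.10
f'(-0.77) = -0.37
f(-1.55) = 2.26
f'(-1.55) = -2.61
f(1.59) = 8.25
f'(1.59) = 6.43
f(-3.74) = 14.89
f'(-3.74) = -8.92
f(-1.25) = 1.61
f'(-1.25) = -1.75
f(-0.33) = 1.22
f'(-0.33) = 0.90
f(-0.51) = 1.10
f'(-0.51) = 0.38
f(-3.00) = 9.08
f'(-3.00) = -6.79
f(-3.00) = 9.08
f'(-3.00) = -6.79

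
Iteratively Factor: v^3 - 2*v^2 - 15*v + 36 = (v - 3)*(v^2 + v - 12) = (v - 3)*(v + 4)*(v - 3)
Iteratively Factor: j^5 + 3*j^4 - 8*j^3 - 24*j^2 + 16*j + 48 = (j + 3)*(j^4 - 8*j^2 + 16) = (j + 2)*(j + 3)*(j^3 - 2*j^2 - 4*j + 8) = (j - 2)*(j + 2)*(j + 3)*(j^2 - 4) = (j - 2)^2*(j + 2)*(j + 3)*(j + 2)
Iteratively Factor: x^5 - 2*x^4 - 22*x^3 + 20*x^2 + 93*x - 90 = (x - 2)*(x^4 - 22*x^2 - 24*x + 45) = (x - 5)*(x - 2)*(x^3 + 5*x^2 + 3*x - 9) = (x - 5)*(x - 2)*(x + 3)*(x^2 + 2*x - 3) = (x - 5)*(x - 2)*(x + 3)^2*(x - 1)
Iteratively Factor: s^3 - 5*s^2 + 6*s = (s - 3)*(s^2 - 2*s) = (s - 3)*(s - 2)*(s)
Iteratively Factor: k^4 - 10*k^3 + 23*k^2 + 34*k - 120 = (k + 2)*(k^3 - 12*k^2 + 47*k - 60) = (k - 5)*(k + 2)*(k^2 - 7*k + 12) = (k - 5)*(k - 3)*(k + 2)*(k - 4)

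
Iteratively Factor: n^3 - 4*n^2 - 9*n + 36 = (n - 3)*(n^2 - n - 12) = (n - 3)*(n + 3)*(n - 4)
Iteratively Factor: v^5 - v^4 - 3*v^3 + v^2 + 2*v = (v + 1)*(v^4 - 2*v^3 - v^2 + 2*v) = v*(v + 1)*(v^3 - 2*v^2 - v + 2) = v*(v - 2)*(v + 1)*(v^2 - 1) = v*(v - 2)*(v + 1)^2*(v - 1)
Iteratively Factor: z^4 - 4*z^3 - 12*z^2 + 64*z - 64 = (z - 2)*(z^3 - 2*z^2 - 16*z + 32) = (z - 4)*(z - 2)*(z^2 + 2*z - 8) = (z - 4)*(z - 2)*(z + 4)*(z - 2)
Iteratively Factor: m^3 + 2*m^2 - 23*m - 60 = (m + 4)*(m^2 - 2*m - 15) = (m - 5)*(m + 4)*(m + 3)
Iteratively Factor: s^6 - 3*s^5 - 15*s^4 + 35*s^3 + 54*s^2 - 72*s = (s)*(s^5 - 3*s^4 - 15*s^3 + 35*s^2 + 54*s - 72) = s*(s - 3)*(s^4 - 15*s^2 - 10*s + 24) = s*(s - 3)*(s + 2)*(s^3 - 2*s^2 - 11*s + 12) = s*(s - 3)*(s + 2)*(s + 3)*(s^2 - 5*s + 4) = s*(s - 3)*(s - 1)*(s + 2)*(s + 3)*(s - 4)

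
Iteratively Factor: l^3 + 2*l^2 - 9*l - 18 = (l - 3)*(l^2 + 5*l + 6) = (l - 3)*(l + 2)*(l + 3)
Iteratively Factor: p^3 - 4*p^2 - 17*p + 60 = (p - 5)*(p^2 + p - 12) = (p - 5)*(p - 3)*(p + 4)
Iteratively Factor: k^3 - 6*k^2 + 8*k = (k - 2)*(k^2 - 4*k) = (k - 4)*(k - 2)*(k)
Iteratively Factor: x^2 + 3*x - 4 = (x + 4)*(x - 1)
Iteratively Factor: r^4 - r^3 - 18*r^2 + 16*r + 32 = (r - 2)*(r^3 + r^2 - 16*r - 16) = (r - 4)*(r - 2)*(r^2 + 5*r + 4) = (r - 4)*(r - 2)*(r + 4)*(r + 1)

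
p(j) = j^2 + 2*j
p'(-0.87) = 0.26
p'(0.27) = 2.54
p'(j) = 2*j + 2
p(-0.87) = -0.98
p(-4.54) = 11.53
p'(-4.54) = -7.08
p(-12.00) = 120.00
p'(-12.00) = -22.00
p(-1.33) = -0.89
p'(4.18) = 10.36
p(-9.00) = 63.00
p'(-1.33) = -0.66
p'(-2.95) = -3.90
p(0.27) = 0.61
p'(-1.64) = -1.28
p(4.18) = 25.83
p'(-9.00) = -16.00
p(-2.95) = 2.80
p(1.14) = 3.58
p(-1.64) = -0.59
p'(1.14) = 4.28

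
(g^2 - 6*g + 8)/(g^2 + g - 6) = (g - 4)/(g + 3)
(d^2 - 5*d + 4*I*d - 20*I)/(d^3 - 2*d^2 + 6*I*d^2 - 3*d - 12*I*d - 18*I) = (d^2 + d*(-5 + 4*I) - 20*I)/(d^3 + d^2*(-2 + 6*I) + d*(-3 - 12*I) - 18*I)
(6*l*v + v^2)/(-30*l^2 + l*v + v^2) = v/(-5*l + v)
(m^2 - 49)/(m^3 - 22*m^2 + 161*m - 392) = (m + 7)/(m^2 - 15*m + 56)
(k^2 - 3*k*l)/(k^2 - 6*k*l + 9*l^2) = k/(k - 3*l)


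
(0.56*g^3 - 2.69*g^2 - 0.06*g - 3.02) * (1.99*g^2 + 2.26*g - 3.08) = 1.1144*g^5 - 4.0875*g^4 - 7.9236*g^3 + 2.1398*g^2 - 6.6404*g + 9.3016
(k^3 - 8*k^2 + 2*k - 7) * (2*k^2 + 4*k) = 2*k^5 - 12*k^4 - 28*k^3 - 6*k^2 - 28*k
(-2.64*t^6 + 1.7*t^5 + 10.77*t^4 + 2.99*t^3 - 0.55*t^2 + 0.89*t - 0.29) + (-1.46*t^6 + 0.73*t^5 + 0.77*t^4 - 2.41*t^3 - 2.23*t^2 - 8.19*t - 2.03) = -4.1*t^6 + 2.43*t^5 + 11.54*t^4 + 0.58*t^3 - 2.78*t^2 - 7.3*t - 2.32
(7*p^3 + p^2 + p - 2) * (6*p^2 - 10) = 42*p^5 + 6*p^4 - 64*p^3 - 22*p^2 - 10*p + 20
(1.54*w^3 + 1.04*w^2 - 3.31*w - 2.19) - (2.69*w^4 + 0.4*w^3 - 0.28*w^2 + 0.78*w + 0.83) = -2.69*w^4 + 1.14*w^3 + 1.32*w^2 - 4.09*w - 3.02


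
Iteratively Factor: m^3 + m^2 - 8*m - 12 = (m - 3)*(m^2 + 4*m + 4) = (m - 3)*(m + 2)*(m + 2)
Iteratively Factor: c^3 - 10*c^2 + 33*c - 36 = (c - 3)*(c^2 - 7*c + 12) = (c - 4)*(c - 3)*(c - 3)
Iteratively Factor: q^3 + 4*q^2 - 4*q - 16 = (q + 2)*(q^2 + 2*q - 8) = (q - 2)*(q + 2)*(q + 4)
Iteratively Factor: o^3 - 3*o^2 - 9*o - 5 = (o + 1)*(o^2 - 4*o - 5) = (o - 5)*(o + 1)*(o + 1)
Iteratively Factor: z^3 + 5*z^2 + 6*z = (z + 3)*(z^2 + 2*z) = z*(z + 3)*(z + 2)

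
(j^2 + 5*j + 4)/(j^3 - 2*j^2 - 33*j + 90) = (j^2 + 5*j + 4)/(j^3 - 2*j^2 - 33*j + 90)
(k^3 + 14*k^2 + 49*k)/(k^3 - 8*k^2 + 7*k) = (k^2 + 14*k + 49)/(k^2 - 8*k + 7)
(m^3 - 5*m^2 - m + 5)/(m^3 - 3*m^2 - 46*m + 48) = (m^2 - 4*m - 5)/(m^2 - 2*m - 48)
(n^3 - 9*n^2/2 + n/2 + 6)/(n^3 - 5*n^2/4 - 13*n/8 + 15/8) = 4*(n^2 - 3*n - 4)/(4*n^2 + n - 5)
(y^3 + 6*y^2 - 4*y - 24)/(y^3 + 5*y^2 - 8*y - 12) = (y + 2)/(y + 1)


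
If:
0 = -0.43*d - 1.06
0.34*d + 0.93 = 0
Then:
No Solution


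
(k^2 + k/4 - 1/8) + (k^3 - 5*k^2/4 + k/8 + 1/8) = k^3 - k^2/4 + 3*k/8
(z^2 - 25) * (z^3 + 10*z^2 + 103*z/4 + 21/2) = z^5 + 10*z^4 + 3*z^3/4 - 479*z^2/2 - 2575*z/4 - 525/2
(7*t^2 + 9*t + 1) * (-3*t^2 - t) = -21*t^4 - 34*t^3 - 12*t^2 - t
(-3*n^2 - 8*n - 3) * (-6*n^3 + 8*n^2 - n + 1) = 18*n^5 + 24*n^4 - 43*n^3 - 19*n^2 - 5*n - 3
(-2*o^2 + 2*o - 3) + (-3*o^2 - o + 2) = -5*o^2 + o - 1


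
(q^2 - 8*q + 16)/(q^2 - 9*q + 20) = (q - 4)/(q - 5)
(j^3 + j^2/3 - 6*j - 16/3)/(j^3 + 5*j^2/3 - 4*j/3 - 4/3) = (3*j^2 - 5*j - 8)/(3*j^2 - j - 2)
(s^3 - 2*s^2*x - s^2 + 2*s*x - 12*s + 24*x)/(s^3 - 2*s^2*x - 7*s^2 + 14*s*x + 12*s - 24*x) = (s + 3)/(s - 3)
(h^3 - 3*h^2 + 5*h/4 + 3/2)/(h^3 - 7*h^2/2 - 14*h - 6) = (h^2 - 7*h/2 + 3)/(h^2 - 4*h - 12)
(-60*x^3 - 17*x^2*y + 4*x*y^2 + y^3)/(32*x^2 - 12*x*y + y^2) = (-15*x^2 - 8*x*y - y^2)/(8*x - y)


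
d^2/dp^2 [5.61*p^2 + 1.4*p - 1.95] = 11.2200000000000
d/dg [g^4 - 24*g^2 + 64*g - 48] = 4*g^3 - 48*g + 64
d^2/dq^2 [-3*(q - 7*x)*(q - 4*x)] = -6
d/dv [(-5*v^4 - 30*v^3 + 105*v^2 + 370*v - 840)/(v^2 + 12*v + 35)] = 10*(-v^3 - 7*v^2 + 5*v + 47)/(v^2 + 10*v + 25)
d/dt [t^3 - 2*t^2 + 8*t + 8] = 3*t^2 - 4*t + 8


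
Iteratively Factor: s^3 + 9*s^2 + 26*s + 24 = (s + 4)*(s^2 + 5*s + 6) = (s + 2)*(s + 4)*(s + 3)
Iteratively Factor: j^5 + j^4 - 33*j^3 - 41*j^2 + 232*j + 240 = (j - 5)*(j^4 + 6*j^3 - 3*j^2 - 56*j - 48) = (j - 5)*(j - 3)*(j^3 + 9*j^2 + 24*j + 16) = (j - 5)*(j - 3)*(j + 4)*(j^2 + 5*j + 4) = (j - 5)*(j - 3)*(j + 4)^2*(j + 1)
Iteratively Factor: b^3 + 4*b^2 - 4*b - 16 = (b + 4)*(b^2 - 4) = (b + 2)*(b + 4)*(b - 2)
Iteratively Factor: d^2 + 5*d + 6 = (d + 3)*(d + 2)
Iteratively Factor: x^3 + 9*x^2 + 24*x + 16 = (x + 4)*(x^2 + 5*x + 4) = (x + 4)^2*(x + 1)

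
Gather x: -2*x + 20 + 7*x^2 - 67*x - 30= 7*x^2 - 69*x - 10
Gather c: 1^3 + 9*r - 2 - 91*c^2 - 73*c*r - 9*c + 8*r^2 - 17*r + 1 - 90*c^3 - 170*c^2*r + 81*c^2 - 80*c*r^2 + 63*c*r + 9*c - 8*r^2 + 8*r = -90*c^3 + c^2*(-170*r - 10) + c*(-80*r^2 - 10*r)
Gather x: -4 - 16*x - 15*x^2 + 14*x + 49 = -15*x^2 - 2*x + 45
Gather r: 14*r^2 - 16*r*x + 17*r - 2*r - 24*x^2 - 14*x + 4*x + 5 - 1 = 14*r^2 + r*(15 - 16*x) - 24*x^2 - 10*x + 4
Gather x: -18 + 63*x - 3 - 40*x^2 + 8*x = -40*x^2 + 71*x - 21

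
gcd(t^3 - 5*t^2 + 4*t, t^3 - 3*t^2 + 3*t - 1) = t - 1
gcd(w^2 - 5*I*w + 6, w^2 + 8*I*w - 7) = w + I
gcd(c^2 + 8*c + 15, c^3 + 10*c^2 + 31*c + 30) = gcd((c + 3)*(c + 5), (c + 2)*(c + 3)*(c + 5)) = c^2 + 8*c + 15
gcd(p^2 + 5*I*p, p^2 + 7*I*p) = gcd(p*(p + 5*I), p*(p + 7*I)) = p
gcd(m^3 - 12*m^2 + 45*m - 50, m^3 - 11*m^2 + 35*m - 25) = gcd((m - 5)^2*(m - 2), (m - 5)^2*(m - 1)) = m^2 - 10*m + 25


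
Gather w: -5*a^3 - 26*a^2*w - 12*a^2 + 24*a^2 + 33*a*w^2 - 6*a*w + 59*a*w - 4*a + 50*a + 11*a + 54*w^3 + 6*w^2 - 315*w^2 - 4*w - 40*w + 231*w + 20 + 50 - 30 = -5*a^3 + 12*a^2 + 57*a + 54*w^3 + w^2*(33*a - 309) + w*(-26*a^2 + 53*a + 187) + 40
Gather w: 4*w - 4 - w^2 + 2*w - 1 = -w^2 + 6*w - 5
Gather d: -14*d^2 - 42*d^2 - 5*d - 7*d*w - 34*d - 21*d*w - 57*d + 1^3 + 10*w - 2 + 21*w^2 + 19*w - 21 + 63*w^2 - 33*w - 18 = -56*d^2 + d*(-28*w - 96) + 84*w^2 - 4*w - 40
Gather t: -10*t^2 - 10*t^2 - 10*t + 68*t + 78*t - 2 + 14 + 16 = -20*t^2 + 136*t + 28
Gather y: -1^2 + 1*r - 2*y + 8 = r - 2*y + 7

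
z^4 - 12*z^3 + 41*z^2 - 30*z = z*(z - 6)*(z - 5)*(z - 1)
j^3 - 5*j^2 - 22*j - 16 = (j - 8)*(j + 1)*(j + 2)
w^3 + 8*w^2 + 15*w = w*(w + 3)*(w + 5)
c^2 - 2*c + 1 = (c - 1)^2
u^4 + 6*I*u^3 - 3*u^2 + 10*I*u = u*(u - I)*(u + 2*I)*(u + 5*I)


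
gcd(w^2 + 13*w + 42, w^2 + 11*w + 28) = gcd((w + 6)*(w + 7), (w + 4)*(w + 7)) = w + 7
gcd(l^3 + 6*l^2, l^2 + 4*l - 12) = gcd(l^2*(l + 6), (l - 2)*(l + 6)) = l + 6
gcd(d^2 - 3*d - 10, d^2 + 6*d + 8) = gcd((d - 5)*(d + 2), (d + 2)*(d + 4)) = d + 2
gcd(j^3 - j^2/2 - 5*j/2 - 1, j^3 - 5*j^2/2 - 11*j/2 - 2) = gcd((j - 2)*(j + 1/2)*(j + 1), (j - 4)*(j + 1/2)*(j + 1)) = j^2 + 3*j/2 + 1/2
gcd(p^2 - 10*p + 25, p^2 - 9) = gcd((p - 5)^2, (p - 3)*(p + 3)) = 1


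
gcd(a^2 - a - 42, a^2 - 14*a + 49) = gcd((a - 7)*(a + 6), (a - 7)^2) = a - 7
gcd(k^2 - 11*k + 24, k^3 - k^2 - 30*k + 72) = k - 3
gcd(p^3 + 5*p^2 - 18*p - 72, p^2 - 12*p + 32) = p - 4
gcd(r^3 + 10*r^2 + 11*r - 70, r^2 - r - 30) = r + 5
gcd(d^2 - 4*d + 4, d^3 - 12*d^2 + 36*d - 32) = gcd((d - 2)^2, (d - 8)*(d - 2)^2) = d^2 - 4*d + 4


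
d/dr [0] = 0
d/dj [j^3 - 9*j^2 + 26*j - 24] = 3*j^2 - 18*j + 26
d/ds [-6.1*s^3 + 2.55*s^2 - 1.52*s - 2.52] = -18.3*s^2 + 5.1*s - 1.52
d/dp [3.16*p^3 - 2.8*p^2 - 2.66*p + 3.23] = 9.48*p^2 - 5.6*p - 2.66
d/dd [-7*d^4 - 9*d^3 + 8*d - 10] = -28*d^3 - 27*d^2 + 8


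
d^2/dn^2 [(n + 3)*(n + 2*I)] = 2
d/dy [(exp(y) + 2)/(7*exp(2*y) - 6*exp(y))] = (-7*exp(2*y) - 28*exp(y) + 12)*exp(-y)/(49*exp(2*y) - 84*exp(y) + 36)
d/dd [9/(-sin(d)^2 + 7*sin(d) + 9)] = 9*(2*sin(d) - 7)*cos(d)/(7*sin(d) + cos(d)^2 + 8)^2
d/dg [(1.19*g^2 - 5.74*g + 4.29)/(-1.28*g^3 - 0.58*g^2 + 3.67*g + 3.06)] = (1.5232*g^4 - 14.6944*g^3 + 17.5117*g^2 + 12.2592*g - 33.3087)/(1.6384*g^6 + 1.4848*g^5 - 9.0588*g^4 - 12.0908*g^3 + 9.9193*g^2 + 22.4604*g + 9.3636)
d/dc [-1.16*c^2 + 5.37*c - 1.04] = 5.37 - 2.32*c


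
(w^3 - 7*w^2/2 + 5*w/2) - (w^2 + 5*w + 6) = w^3 - 9*w^2/2 - 5*w/2 - 6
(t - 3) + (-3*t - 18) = -2*t - 21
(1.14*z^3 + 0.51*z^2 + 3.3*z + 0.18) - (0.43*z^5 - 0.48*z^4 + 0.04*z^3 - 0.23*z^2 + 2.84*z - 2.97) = -0.43*z^5 + 0.48*z^4 + 1.1*z^3 + 0.74*z^2 + 0.46*z + 3.15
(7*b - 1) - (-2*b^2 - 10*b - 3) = 2*b^2 + 17*b + 2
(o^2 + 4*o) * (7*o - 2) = 7*o^3 + 26*o^2 - 8*o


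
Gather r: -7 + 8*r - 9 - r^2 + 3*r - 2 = -r^2 + 11*r - 18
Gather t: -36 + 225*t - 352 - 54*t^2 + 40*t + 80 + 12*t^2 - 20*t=-42*t^2 + 245*t - 308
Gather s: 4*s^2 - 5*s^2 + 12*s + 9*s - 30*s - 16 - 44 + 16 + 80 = -s^2 - 9*s + 36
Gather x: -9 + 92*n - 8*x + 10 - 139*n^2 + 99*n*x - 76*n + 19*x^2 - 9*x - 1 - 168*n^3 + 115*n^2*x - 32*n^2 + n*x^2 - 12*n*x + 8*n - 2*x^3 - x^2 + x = -168*n^3 - 171*n^2 + 24*n - 2*x^3 + x^2*(n + 18) + x*(115*n^2 + 87*n - 16)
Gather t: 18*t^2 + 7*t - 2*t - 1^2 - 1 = 18*t^2 + 5*t - 2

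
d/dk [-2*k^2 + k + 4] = 1 - 4*k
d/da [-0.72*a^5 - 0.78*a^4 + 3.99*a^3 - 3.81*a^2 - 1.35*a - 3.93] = -3.6*a^4 - 3.12*a^3 + 11.97*a^2 - 7.62*a - 1.35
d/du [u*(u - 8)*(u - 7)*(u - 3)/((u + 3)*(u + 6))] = (2*u^5 + 9*u^4 - 252*u^3 + 105*u^2 + 3636*u - 3024)/(u^4 + 18*u^3 + 117*u^2 + 324*u + 324)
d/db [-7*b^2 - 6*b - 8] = -14*b - 6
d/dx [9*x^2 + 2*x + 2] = 18*x + 2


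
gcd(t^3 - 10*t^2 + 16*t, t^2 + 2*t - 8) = t - 2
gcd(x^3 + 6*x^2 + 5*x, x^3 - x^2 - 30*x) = x^2 + 5*x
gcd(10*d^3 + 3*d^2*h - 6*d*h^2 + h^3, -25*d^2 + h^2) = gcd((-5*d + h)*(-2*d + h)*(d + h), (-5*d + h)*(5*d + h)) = 5*d - h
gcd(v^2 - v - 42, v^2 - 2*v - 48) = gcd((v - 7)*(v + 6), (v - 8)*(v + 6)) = v + 6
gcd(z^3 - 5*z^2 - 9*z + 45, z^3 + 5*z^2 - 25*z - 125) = z - 5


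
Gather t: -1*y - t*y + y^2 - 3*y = -t*y + y^2 - 4*y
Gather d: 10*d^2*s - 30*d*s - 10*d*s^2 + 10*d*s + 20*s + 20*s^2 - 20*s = 10*d^2*s + d*(-10*s^2 - 20*s) + 20*s^2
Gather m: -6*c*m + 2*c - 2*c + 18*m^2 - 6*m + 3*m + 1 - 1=18*m^2 + m*(-6*c - 3)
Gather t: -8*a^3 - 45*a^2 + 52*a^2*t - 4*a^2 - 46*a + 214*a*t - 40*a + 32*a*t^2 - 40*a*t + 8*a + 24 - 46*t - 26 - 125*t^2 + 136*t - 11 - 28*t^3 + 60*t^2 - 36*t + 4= -8*a^3 - 49*a^2 - 78*a - 28*t^3 + t^2*(32*a - 65) + t*(52*a^2 + 174*a + 54) - 9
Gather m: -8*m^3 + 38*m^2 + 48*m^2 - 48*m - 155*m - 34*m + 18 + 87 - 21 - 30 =-8*m^3 + 86*m^2 - 237*m + 54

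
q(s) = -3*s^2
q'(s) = -6*s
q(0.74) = -1.64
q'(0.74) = -4.44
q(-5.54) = -92.07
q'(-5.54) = 33.24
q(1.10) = -3.63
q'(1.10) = -6.60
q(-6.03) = -109.08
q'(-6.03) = 36.18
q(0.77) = -1.78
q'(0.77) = -4.62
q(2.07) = -12.85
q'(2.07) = -12.42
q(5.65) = -95.77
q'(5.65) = -33.90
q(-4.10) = -50.43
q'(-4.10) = 24.60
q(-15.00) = -675.00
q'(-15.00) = 90.00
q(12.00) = -432.00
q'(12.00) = -72.00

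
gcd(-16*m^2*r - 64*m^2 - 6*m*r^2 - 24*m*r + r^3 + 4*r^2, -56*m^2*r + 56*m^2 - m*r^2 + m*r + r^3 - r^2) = -8*m + r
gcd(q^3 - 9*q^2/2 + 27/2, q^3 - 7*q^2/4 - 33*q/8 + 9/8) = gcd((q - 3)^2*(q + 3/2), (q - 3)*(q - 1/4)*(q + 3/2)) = q^2 - 3*q/2 - 9/2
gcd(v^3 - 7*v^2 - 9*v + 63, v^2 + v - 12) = v - 3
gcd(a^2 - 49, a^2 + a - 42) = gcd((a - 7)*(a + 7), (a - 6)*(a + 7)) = a + 7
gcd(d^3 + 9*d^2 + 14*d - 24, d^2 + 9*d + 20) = d + 4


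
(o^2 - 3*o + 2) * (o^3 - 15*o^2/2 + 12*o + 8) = o^5 - 21*o^4/2 + 73*o^3/2 - 43*o^2 + 16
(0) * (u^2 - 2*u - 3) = 0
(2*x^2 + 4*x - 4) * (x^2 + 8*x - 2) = 2*x^4 + 20*x^3 + 24*x^2 - 40*x + 8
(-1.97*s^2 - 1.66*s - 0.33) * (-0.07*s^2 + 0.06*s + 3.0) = 0.1379*s^4 - 0.00199999999999999*s^3 - 5.9865*s^2 - 4.9998*s - 0.99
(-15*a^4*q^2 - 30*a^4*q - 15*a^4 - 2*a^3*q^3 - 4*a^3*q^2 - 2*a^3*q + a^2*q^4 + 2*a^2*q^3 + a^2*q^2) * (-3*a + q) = 45*a^5*q^2 + 90*a^5*q + 45*a^5 - 9*a^4*q^3 - 18*a^4*q^2 - 9*a^4*q - 5*a^3*q^4 - 10*a^3*q^3 - 5*a^3*q^2 + a^2*q^5 + 2*a^2*q^4 + a^2*q^3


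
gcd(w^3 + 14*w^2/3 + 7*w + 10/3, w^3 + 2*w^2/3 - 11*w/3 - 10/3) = w^2 + 8*w/3 + 5/3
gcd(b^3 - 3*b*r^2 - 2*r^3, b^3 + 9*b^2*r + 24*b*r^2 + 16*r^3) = b + r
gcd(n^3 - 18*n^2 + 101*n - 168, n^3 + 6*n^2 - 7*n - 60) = n - 3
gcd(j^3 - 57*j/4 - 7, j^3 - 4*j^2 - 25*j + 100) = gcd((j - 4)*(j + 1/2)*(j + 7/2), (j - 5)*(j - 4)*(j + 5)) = j - 4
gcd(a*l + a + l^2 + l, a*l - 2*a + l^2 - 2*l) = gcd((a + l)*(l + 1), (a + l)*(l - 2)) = a + l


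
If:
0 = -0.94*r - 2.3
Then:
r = -2.45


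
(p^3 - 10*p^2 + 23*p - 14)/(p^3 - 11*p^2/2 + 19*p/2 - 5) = 2*(p - 7)/(2*p - 5)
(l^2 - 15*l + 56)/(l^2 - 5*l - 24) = (l - 7)/(l + 3)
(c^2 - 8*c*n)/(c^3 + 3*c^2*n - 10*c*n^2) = (c - 8*n)/(c^2 + 3*c*n - 10*n^2)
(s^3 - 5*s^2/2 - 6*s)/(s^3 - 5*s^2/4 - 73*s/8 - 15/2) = 4*s/(4*s + 5)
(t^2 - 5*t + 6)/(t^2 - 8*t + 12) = (t - 3)/(t - 6)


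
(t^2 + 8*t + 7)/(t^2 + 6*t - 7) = (t + 1)/(t - 1)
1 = 1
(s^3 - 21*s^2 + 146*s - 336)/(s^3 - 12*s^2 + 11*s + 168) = (s - 6)/(s + 3)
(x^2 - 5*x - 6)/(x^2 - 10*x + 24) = (x + 1)/(x - 4)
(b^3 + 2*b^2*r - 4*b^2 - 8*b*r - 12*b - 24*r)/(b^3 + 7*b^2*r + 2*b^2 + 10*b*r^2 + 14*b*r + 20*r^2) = (b - 6)/(b + 5*r)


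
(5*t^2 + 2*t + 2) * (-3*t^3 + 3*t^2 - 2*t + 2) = -15*t^5 + 9*t^4 - 10*t^3 + 12*t^2 + 4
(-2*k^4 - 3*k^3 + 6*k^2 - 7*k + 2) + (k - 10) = -2*k^4 - 3*k^3 + 6*k^2 - 6*k - 8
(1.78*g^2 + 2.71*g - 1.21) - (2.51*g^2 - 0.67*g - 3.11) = -0.73*g^2 + 3.38*g + 1.9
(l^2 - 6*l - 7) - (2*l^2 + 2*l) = -l^2 - 8*l - 7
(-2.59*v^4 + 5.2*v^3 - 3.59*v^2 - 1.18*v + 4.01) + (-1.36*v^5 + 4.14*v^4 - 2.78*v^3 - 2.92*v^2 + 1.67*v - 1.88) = -1.36*v^5 + 1.55*v^4 + 2.42*v^3 - 6.51*v^2 + 0.49*v + 2.13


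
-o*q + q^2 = q*(-o + q)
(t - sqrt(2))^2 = t^2 - 2*sqrt(2)*t + 2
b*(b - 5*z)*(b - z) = b^3 - 6*b^2*z + 5*b*z^2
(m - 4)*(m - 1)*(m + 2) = m^3 - 3*m^2 - 6*m + 8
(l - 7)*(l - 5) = l^2 - 12*l + 35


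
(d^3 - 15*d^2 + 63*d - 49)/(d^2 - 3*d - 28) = (d^2 - 8*d + 7)/(d + 4)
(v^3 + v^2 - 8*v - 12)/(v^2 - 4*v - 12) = (v^2 - v - 6)/(v - 6)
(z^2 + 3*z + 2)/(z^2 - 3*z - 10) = (z + 1)/(z - 5)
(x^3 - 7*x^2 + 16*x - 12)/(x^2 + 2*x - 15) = (x^2 - 4*x + 4)/(x + 5)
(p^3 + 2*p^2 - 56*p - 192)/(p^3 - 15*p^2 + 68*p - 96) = (p^2 + 10*p + 24)/(p^2 - 7*p + 12)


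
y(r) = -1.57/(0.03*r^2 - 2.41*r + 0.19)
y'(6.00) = -0.02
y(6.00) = 0.12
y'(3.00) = -0.08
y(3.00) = 0.23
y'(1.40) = -0.37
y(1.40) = 0.50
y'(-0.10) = -20.39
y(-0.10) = -3.64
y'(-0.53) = -1.76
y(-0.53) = -1.06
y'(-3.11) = -0.06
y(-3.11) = -0.20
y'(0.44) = -5.01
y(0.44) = 1.82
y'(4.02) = -0.04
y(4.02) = 0.17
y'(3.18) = -0.07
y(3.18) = 0.22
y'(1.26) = -0.47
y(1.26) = 0.56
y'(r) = -1.57*(2.41 - 0.06*r)/(0.03*r^2 - 2.41*r + 0.19)^2 = (0.0942*r - 3.7837)/(0.03*r^2 - 2.41*r + 0.19)^2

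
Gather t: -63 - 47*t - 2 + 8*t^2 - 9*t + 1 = 8*t^2 - 56*t - 64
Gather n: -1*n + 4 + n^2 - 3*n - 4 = n^2 - 4*n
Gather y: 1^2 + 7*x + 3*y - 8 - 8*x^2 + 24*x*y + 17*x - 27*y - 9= -8*x^2 + 24*x + y*(24*x - 24) - 16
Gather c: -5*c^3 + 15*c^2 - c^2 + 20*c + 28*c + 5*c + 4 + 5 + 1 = -5*c^3 + 14*c^2 + 53*c + 10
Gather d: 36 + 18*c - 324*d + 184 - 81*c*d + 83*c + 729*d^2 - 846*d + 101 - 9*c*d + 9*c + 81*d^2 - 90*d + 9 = 110*c + 810*d^2 + d*(-90*c - 1260) + 330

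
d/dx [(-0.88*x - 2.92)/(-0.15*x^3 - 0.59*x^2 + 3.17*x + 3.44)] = (-0.264*x^3 - 1.8332*x^2 - 3.4456*x + 6.2292)/(0.0225*x^6 + 0.177*x^5 - 0.6029*x^4 - 4.7726*x^3 + 5.9897*x^2 + 21.8096*x + 11.8336)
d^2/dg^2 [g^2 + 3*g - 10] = 2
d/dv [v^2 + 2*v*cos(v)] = -2*v*sin(v) + 2*v + 2*cos(v)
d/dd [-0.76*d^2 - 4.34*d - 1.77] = -1.52*d - 4.34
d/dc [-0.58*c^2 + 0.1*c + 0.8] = 0.1 - 1.16*c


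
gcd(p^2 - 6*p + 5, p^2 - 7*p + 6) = p - 1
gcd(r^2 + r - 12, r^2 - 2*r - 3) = r - 3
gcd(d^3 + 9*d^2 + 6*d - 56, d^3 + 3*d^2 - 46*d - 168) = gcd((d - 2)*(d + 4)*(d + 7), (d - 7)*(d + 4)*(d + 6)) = d + 4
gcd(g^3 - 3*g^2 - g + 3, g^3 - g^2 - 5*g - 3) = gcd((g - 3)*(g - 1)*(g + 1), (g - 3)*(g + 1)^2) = g^2 - 2*g - 3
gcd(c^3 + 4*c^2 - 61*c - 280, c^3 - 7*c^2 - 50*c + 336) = c^2 - c - 56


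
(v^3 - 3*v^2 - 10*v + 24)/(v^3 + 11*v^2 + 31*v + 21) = (v^2 - 6*v + 8)/(v^2 + 8*v + 7)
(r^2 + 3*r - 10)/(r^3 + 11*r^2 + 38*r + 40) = (r - 2)/(r^2 + 6*r + 8)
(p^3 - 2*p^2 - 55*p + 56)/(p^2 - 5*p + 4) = (p^2 - p - 56)/(p - 4)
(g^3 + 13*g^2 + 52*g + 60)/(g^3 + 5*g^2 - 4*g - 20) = (g + 6)/(g - 2)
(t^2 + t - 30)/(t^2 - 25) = (t + 6)/(t + 5)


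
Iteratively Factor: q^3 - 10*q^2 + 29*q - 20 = (q - 5)*(q^2 - 5*q + 4) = (q - 5)*(q - 1)*(q - 4)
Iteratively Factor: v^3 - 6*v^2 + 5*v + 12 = (v - 3)*(v^2 - 3*v - 4) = (v - 3)*(v + 1)*(v - 4)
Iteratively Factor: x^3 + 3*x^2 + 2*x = (x + 1)*(x^2 + 2*x) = (x + 1)*(x + 2)*(x)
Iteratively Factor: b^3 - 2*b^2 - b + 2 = (b - 1)*(b^2 - b - 2) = (b - 2)*(b - 1)*(b + 1)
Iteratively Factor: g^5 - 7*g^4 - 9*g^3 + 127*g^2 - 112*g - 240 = (g + 1)*(g^4 - 8*g^3 - g^2 + 128*g - 240) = (g + 1)*(g + 4)*(g^3 - 12*g^2 + 47*g - 60) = (g - 4)*(g + 1)*(g + 4)*(g^2 - 8*g + 15) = (g - 5)*(g - 4)*(g + 1)*(g + 4)*(g - 3)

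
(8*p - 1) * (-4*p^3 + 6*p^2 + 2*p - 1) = -32*p^4 + 52*p^3 + 10*p^2 - 10*p + 1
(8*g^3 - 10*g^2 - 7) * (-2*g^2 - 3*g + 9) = -16*g^5 - 4*g^4 + 102*g^3 - 76*g^2 + 21*g - 63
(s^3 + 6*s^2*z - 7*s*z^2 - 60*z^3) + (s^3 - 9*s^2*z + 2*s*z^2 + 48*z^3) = 2*s^3 - 3*s^2*z - 5*s*z^2 - 12*z^3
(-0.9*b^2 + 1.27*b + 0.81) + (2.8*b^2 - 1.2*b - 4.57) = 1.9*b^2 + 0.0700000000000001*b - 3.76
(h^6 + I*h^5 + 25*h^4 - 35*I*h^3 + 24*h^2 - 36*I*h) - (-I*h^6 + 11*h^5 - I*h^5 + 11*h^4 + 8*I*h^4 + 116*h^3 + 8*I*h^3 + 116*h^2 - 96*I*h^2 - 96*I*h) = h^6 + I*h^6 - 11*h^5 + 2*I*h^5 + 14*h^4 - 8*I*h^4 - 116*h^3 - 43*I*h^3 - 92*h^2 + 96*I*h^2 + 60*I*h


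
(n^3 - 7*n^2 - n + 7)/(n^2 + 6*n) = (n^3 - 7*n^2 - n + 7)/(n*(n + 6))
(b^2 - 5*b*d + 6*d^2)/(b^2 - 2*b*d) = (b - 3*d)/b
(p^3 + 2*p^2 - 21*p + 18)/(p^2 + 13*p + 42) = (p^2 - 4*p + 3)/(p + 7)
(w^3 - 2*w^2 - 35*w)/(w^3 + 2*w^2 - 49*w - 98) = w*(w + 5)/(w^2 + 9*w + 14)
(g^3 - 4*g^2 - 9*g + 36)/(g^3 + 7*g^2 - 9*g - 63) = (g - 4)/(g + 7)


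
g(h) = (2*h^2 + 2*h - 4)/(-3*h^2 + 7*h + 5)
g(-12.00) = -0.51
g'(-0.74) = 15.62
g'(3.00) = 206.00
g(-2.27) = -0.07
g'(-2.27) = 0.22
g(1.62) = 0.53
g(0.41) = -0.39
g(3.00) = -20.00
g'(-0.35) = 8.79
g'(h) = (4*h + 2)/(-3*h^2 + 7*h + 5) + (6*h - 7)*(2*h^2 + 2*h - 4)/(-3*h^2 + 7*h + 5)^2 = 2*(10*h^2 - 2*h + 19)/(9*h^4 - 42*h^3 + 19*h^2 + 70*h + 25)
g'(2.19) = 3.55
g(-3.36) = -0.23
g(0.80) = -0.13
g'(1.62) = 1.17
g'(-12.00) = 0.01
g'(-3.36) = 0.10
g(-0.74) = 2.41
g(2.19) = 1.68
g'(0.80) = 0.63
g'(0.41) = 0.73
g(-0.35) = -2.04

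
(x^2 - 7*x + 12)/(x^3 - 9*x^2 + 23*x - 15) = (x - 4)/(x^2 - 6*x + 5)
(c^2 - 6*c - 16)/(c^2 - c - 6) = (c - 8)/(c - 3)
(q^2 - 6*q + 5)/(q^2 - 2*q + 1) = (q - 5)/(q - 1)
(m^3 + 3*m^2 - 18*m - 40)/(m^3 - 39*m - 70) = (m - 4)/(m - 7)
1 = 1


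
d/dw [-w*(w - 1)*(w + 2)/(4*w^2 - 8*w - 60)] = (-w^4 + 4*w^3 + 45*w^2 + 30*w - 30)/(4*(w^4 - 4*w^3 - 26*w^2 + 60*w + 225))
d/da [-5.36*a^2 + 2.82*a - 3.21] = 2.82 - 10.72*a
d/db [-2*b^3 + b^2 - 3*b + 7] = -6*b^2 + 2*b - 3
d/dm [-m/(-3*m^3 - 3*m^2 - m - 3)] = (3*m^3 + 3*m^2 - m*(9*m^2 + 6*m + 1) + m + 3)/(3*m^3 + 3*m^2 + m + 3)^2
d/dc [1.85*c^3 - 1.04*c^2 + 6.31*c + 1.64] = 5.55*c^2 - 2.08*c + 6.31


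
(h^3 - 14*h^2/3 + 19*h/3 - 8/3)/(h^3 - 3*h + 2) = (h - 8/3)/(h + 2)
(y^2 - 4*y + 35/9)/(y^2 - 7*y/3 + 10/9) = (3*y - 7)/(3*y - 2)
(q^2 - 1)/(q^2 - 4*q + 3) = (q + 1)/(q - 3)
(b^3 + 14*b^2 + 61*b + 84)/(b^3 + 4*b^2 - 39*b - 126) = (b + 4)/(b - 6)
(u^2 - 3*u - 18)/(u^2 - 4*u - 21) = (u - 6)/(u - 7)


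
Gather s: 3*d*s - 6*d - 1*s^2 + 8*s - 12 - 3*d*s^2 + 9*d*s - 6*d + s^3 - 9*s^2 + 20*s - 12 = -12*d + s^3 + s^2*(-3*d - 10) + s*(12*d + 28) - 24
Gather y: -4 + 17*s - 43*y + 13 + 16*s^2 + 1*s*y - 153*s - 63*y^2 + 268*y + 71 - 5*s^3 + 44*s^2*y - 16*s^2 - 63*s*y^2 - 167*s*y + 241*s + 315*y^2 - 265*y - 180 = -5*s^3 + 105*s + y^2*(252 - 63*s) + y*(44*s^2 - 166*s - 40) - 100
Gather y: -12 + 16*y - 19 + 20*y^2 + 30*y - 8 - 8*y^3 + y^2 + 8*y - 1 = -8*y^3 + 21*y^2 + 54*y - 40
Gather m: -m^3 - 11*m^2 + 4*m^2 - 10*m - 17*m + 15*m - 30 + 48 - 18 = -m^3 - 7*m^2 - 12*m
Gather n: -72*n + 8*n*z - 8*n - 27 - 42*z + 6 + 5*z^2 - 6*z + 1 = n*(8*z - 80) + 5*z^2 - 48*z - 20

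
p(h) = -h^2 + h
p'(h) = 1 - 2*h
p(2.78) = -4.95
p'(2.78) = -4.56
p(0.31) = 0.21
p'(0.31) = 0.38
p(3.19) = -6.99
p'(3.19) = -5.38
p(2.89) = -5.46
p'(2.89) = -4.78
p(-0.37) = -0.51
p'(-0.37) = 1.74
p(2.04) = -2.12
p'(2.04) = -3.08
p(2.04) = -2.12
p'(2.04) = -3.08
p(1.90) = -1.71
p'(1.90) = -2.80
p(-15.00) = -240.00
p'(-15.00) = 31.00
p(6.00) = -30.00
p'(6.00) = -11.00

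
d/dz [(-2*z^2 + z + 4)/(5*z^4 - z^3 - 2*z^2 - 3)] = (z*(-20*z^2 + 3*z + 4)*(-2*z^2 + z + 4) + (4*z - 1)*(-5*z^4 + z^3 + 2*z^2 + 3))/(-5*z^4 + z^3 + 2*z^2 + 3)^2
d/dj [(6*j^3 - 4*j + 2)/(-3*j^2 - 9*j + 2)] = 2*(-9*j^4 - 54*j^3 + 12*j^2 + 6*j + 5)/(9*j^4 + 54*j^3 + 69*j^2 - 36*j + 4)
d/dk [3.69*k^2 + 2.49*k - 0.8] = 7.38*k + 2.49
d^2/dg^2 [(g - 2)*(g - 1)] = 2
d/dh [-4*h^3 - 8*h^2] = 4*h*(-3*h - 4)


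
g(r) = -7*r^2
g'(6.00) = -84.00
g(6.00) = -252.00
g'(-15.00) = 210.00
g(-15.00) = -1575.00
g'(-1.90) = 26.60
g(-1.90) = -25.27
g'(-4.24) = 59.36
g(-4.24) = -125.84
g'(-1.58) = 22.12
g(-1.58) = -17.47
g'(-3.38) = 47.32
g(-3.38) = -79.97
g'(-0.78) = 10.92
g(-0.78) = -4.26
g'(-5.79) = 81.06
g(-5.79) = -234.67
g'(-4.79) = 67.06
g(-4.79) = -160.61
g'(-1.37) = 19.18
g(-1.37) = -13.14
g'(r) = -14*r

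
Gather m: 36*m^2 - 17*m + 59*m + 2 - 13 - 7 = 36*m^2 + 42*m - 18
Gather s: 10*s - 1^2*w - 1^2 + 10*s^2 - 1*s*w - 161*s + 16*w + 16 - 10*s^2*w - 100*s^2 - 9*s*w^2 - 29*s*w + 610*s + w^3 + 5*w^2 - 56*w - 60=s^2*(-10*w - 90) + s*(-9*w^2 - 30*w + 459) + w^3 + 5*w^2 - 41*w - 45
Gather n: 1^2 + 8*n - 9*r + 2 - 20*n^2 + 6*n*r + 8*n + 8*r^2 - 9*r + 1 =-20*n^2 + n*(6*r + 16) + 8*r^2 - 18*r + 4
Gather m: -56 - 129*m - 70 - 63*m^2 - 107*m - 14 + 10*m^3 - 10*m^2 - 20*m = 10*m^3 - 73*m^2 - 256*m - 140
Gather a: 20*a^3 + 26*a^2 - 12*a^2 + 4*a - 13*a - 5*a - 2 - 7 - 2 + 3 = 20*a^3 + 14*a^2 - 14*a - 8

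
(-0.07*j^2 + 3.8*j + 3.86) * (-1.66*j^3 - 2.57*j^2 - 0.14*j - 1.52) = 0.1162*j^5 - 6.1281*j^4 - 16.1638*j^3 - 10.3458*j^2 - 6.3164*j - 5.8672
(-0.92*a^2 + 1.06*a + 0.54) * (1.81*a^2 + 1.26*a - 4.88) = -1.6652*a^4 + 0.7594*a^3 + 6.8026*a^2 - 4.4924*a - 2.6352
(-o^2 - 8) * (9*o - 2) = -9*o^3 + 2*o^2 - 72*o + 16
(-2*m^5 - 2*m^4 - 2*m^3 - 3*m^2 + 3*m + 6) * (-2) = 4*m^5 + 4*m^4 + 4*m^3 + 6*m^2 - 6*m - 12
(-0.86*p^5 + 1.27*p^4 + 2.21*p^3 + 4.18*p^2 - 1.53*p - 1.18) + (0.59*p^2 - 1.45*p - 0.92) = -0.86*p^5 + 1.27*p^4 + 2.21*p^3 + 4.77*p^2 - 2.98*p - 2.1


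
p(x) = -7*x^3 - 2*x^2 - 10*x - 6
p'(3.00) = -211.00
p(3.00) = -243.00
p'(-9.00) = -1675.00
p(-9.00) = 5025.00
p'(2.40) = -140.56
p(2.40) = -138.29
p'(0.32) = -13.43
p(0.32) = -9.63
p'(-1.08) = -30.17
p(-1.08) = 11.29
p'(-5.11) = -537.91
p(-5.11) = 926.91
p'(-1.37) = -43.93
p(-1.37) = 21.95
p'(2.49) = -150.16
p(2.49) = -151.37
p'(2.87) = -194.45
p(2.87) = -216.65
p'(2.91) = -199.47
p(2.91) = -224.53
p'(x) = -21*x^2 - 4*x - 10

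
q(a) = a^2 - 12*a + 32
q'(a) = 2*a - 12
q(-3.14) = 79.54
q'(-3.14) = -18.28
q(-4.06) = 97.20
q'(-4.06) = -20.12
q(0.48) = 26.47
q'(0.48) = -11.04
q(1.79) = 13.72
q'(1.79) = -8.42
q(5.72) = -3.92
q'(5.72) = -0.56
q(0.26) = 28.95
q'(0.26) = -11.48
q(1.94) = 12.48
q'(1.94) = -8.12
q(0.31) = 28.38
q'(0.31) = -11.38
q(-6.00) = 140.00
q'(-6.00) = -24.00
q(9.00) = 5.00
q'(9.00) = 6.00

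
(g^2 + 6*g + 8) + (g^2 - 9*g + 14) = 2*g^2 - 3*g + 22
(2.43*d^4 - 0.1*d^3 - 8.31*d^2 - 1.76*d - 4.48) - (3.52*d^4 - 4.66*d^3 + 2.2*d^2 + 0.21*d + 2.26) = -1.09*d^4 + 4.56*d^3 - 10.51*d^2 - 1.97*d - 6.74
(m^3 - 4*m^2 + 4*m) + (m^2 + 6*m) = m^3 - 3*m^2 + 10*m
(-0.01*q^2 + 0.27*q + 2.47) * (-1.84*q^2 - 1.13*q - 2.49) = 0.0184*q^4 - 0.4855*q^3 - 4.825*q^2 - 3.4634*q - 6.1503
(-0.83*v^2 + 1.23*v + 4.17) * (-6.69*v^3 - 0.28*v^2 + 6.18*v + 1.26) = 5.5527*v^5 - 7.9963*v^4 - 33.3711*v^3 + 5.388*v^2 + 27.3204*v + 5.2542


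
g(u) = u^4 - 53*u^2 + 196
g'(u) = 4*u^3 - 106*u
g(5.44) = -496.68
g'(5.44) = 67.32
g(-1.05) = 138.78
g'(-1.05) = 106.67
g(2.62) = -120.69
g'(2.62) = -205.78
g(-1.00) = 144.00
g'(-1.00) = 102.00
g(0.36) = 189.15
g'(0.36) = -37.97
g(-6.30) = -332.27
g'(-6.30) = -332.39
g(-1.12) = 131.09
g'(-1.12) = 113.10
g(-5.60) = -482.63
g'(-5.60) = -108.86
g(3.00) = -200.00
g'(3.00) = -210.00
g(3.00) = -200.00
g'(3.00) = -210.00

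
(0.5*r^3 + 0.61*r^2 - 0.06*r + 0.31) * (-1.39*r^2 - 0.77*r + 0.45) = -0.695*r^5 - 1.2329*r^4 - 0.1613*r^3 - 0.1102*r^2 - 0.2657*r + 0.1395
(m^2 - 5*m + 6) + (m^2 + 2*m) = 2*m^2 - 3*m + 6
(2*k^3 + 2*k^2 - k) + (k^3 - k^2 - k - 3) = 3*k^3 + k^2 - 2*k - 3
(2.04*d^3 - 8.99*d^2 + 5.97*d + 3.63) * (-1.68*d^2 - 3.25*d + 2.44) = -3.4272*d^5 + 8.4732*d^4 + 24.1655*d^3 - 47.4365*d^2 + 2.7693*d + 8.8572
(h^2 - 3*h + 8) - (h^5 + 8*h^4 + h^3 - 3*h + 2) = -h^5 - 8*h^4 - h^3 + h^2 + 6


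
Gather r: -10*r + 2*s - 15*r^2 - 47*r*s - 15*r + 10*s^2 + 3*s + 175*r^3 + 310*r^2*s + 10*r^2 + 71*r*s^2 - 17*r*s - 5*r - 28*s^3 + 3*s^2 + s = 175*r^3 + r^2*(310*s - 5) + r*(71*s^2 - 64*s - 30) - 28*s^3 + 13*s^2 + 6*s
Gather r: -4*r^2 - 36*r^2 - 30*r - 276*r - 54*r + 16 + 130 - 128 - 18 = -40*r^2 - 360*r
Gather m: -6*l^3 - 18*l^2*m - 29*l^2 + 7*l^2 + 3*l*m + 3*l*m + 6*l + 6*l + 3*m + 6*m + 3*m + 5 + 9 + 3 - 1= -6*l^3 - 22*l^2 + 12*l + m*(-18*l^2 + 6*l + 12) + 16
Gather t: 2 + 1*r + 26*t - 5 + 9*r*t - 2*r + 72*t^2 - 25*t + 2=-r + 72*t^2 + t*(9*r + 1) - 1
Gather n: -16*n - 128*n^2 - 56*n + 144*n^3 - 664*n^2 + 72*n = 144*n^3 - 792*n^2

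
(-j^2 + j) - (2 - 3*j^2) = 2*j^2 + j - 2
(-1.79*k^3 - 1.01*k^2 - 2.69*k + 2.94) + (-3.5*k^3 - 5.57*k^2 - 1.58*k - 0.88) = -5.29*k^3 - 6.58*k^2 - 4.27*k + 2.06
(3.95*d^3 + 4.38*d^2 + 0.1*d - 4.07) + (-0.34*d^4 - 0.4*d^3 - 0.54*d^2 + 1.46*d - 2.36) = -0.34*d^4 + 3.55*d^3 + 3.84*d^2 + 1.56*d - 6.43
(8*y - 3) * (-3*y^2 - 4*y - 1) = -24*y^3 - 23*y^2 + 4*y + 3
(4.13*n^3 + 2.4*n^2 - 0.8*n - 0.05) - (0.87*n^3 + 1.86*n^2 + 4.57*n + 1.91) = 3.26*n^3 + 0.54*n^2 - 5.37*n - 1.96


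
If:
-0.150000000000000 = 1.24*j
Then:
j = -0.12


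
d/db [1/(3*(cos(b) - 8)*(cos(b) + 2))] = 2*(cos(b) - 3)*sin(b)/(3*(cos(b) - 8)^2*(cos(b) + 2)^2)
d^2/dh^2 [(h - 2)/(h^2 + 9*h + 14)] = 2*((h - 2)*(2*h + 9)^2 - (3*h + 7)*(h^2 + 9*h + 14))/(h^2 + 9*h + 14)^3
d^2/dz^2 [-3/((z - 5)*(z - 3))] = 6*(-(z - 5)^2 - (z - 5)*(z - 3) - (z - 3)^2)/((z - 5)^3*(z - 3)^3)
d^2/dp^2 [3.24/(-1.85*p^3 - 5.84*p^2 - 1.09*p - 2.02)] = ((35.964*p + 37.8432)*(1.85*p^3 + 5.84*p^2 + 1.09*p + 2.02) - 3.24*(5.55*p^2 + 11.68*p + 1.09)*(11.1*p^2 + 23.36*p + 2.18))/(1.85*p^3 + 5.84*p^2 + 1.09*p + 2.02)^3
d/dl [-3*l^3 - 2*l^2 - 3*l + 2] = -9*l^2 - 4*l - 3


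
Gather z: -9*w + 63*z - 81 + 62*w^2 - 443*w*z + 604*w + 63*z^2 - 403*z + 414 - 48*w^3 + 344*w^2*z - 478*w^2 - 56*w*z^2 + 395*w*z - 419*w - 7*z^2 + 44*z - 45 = -48*w^3 - 416*w^2 + 176*w + z^2*(56 - 56*w) + z*(344*w^2 - 48*w - 296) + 288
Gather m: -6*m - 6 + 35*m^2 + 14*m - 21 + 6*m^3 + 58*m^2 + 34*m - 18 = 6*m^3 + 93*m^2 + 42*m - 45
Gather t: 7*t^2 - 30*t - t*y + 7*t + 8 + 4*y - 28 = 7*t^2 + t*(-y - 23) + 4*y - 20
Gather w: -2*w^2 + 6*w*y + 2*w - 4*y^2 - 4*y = -2*w^2 + w*(6*y + 2) - 4*y^2 - 4*y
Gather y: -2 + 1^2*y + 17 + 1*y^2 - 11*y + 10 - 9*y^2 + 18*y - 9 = -8*y^2 + 8*y + 16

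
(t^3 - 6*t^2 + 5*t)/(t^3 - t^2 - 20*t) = (t - 1)/(t + 4)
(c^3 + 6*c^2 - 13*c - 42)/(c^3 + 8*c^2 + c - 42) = (c^2 - c - 6)/(c^2 + c - 6)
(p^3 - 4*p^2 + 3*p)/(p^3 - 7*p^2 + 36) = p*(p - 1)/(p^2 - 4*p - 12)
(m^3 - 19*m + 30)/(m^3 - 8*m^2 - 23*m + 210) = (m^2 - 5*m + 6)/(m^2 - 13*m + 42)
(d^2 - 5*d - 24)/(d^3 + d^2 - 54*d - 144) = 1/(d + 6)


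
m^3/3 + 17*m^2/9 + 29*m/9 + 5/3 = (m/3 + 1)*(m + 1)*(m + 5/3)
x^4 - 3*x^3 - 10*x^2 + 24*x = x*(x - 4)*(x - 2)*(x + 3)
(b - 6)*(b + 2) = b^2 - 4*b - 12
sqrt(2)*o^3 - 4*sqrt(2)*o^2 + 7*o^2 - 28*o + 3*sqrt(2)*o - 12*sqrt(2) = (o - 4)*(o + 3*sqrt(2))*(sqrt(2)*o + 1)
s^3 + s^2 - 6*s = s*(s - 2)*(s + 3)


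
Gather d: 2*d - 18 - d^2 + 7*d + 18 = -d^2 + 9*d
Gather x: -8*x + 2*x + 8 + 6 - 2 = 12 - 6*x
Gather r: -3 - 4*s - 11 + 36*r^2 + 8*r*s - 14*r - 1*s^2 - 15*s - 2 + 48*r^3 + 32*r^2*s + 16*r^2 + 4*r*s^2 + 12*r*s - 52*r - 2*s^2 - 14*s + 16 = 48*r^3 + r^2*(32*s + 52) + r*(4*s^2 + 20*s - 66) - 3*s^2 - 33*s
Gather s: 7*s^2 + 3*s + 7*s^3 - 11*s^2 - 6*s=7*s^3 - 4*s^2 - 3*s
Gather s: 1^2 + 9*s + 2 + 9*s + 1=18*s + 4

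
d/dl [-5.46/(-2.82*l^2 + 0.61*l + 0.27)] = (3.3306 - 30.7944*l)/(-2.82*l^2 + 0.61*l + 0.27)^2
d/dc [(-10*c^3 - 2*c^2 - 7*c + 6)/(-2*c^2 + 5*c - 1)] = (20*c^4 - 100*c^3 + 6*c^2 + 28*c - 23)/(4*c^4 - 20*c^3 + 29*c^2 - 10*c + 1)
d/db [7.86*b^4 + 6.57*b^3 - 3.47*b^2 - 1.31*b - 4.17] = 31.44*b^3 + 19.71*b^2 - 6.94*b - 1.31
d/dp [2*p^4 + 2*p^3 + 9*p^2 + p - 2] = 8*p^3 + 6*p^2 + 18*p + 1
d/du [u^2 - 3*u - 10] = 2*u - 3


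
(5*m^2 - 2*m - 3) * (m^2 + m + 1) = 5*m^4 + 3*m^3 - 5*m - 3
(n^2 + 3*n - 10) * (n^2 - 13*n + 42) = n^4 - 10*n^3 - 7*n^2 + 256*n - 420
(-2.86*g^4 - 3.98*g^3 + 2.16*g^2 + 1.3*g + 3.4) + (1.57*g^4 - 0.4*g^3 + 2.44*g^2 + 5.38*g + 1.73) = -1.29*g^4 - 4.38*g^3 + 4.6*g^2 + 6.68*g + 5.13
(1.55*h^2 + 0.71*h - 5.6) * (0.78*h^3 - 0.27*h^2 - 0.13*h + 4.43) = 1.209*h^5 + 0.1353*h^4 - 4.7612*h^3 + 8.2862*h^2 + 3.8733*h - 24.808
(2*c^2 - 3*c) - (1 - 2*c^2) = 4*c^2 - 3*c - 1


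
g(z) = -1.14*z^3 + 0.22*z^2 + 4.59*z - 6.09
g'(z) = -3.42*z^2 + 0.44*z + 4.59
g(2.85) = -17.61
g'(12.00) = -482.61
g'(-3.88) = -48.60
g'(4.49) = -62.38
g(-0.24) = -7.16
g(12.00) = -1889.25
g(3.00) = -21.12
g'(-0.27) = 4.22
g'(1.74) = -5.00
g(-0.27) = -7.29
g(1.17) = -2.24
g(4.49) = -84.24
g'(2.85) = -21.93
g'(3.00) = -24.87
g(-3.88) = 46.00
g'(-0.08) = 4.53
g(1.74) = -3.44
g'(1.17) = 0.42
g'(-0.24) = 4.29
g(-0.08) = -6.46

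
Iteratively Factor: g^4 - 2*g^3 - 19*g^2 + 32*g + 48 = (g - 3)*(g^3 + g^2 - 16*g - 16) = (g - 3)*(g + 4)*(g^2 - 3*g - 4) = (g - 4)*(g - 3)*(g + 4)*(g + 1)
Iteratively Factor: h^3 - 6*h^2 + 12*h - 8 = (h - 2)*(h^2 - 4*h + 4) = (h - 2)^2*(h - 2)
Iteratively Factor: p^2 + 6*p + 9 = (p + 3)*(p + 3)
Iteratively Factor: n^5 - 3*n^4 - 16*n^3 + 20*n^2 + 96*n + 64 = (n + 2)*(n^4 - 5*n^3 - 6*n^2 + 32*n + 32) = (n - 4)*(n + 2)*(n^3 - n^2 - 10*n - 8) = (n - 4)^2*(n + 2)*(n^2 + 3*n + 2) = (n - 4)^2*(n + 2)^2*(n + 1)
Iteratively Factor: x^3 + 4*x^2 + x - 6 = (x - 1)*(x^2 + 5*x + 6) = (x - 1)*(x + 2)*(x + 3)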